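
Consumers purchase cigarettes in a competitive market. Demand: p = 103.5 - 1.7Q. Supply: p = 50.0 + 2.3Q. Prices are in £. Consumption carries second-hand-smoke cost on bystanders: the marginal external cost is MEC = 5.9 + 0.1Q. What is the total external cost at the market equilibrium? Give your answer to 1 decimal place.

Market equilibrium (private): 50.0 + 2.3Q = 103.5 - 1.7Q → Q_m = 13.3750.
Total external cost = ∫₀^{Q_m} (5.9 + 0.1Q) dQ = 5.9×13.3750 + ½×0.1×13.3750² = 87.8570.

£87.9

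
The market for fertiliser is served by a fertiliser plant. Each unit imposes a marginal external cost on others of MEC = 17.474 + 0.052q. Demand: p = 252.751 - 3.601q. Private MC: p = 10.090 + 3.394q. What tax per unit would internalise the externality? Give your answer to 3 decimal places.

tax = 19.136 per unit

Social marginal cost = private MC + MEC = 27.564 + 3.446q.
Set SMC = demand: 27.564 + 3.446q = 252.751 - 3.601q → q* = 31.9550.
The Pigouvian tax equals MEC at q*: 17.474 + 0.052×31.9550 = 19.1357.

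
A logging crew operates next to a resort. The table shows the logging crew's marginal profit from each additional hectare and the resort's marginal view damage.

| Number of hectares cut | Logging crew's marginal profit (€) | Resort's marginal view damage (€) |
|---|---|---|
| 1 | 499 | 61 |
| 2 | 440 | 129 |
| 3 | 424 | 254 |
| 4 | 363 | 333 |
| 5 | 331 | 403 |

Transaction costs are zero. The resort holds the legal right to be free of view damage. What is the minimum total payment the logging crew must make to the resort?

Efficient level: marginal profit ≥ marginal view damage through level 4, so k* = 4.
With the resort holding the right, the logging crew must at least compensate total damage at k*: 61 + 129 + 254 + 333 = 777.

€777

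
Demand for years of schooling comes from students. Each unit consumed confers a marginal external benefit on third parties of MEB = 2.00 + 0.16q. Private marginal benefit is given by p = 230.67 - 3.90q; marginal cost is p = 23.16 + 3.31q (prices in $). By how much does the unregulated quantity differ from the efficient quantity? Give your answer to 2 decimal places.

0.94 units

Market equilibrium (private): 23.16 + 3.31q = 230.67 - 3.90q → q_m = 28.7809.
Social marginal benefit = demand + MEB = 232.67 - 3.74q.
Set SMB = MC: 232.67 - 3.74q = 23.16 + 3.31q → q* = 29.7177.
Gap = |28.7809 − 29.7177| = 0.9368.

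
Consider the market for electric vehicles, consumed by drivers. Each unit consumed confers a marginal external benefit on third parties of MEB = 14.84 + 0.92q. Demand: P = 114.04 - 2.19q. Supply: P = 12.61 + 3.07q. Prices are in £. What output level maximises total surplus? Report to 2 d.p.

Social marginal benefit = demand + MEB = 128.88 - 1.27q.
Set SMB = MC: 128.88 - 1.27q = 12.61 + 3.07q → q* = 26.7903.

q* = 26.79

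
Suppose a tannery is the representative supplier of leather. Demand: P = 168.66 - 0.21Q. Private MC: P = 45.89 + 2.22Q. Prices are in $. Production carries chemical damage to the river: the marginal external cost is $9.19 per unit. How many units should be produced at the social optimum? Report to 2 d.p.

Social marginal cost = private MC + MEC = 55.08 + 2.22Q.
Set SMC = demand: 55.08 + 2.22Q = 168.66 - 0.21Q → Q* = 46.7407.

Q* = 46.74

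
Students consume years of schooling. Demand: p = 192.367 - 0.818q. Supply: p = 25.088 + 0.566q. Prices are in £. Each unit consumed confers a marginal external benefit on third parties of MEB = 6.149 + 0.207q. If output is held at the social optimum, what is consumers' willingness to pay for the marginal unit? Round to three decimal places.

P = £71.837

Social marginal benefit = demand + MEB = 198.516 - 0.611q.
Set SMB = MC: 198.516 - 0.611q = 25.088 + 0.566q → q* = 147.3475.
Consumer price on the demand curve at q*: 192.367 − 0.818×147.3475 = 71.8367.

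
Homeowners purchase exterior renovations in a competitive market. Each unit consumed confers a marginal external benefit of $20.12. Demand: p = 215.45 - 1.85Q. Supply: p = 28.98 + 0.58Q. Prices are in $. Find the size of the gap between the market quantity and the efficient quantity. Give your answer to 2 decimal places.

8.28 units

Market equilibrium (private): 28.98 + 0.58Q = 215.45 - 1.85Q → Q_m = 76.7366.
Social marginal benefit = demand + MEB = 235.57 - 1.85Q.
Set SMB = MC: 235.57 - 1.85Q = 28.98 + 0.58Q → Q* = 85.0165.
Gap = |76.7366 − 85.0165| = 8.2799.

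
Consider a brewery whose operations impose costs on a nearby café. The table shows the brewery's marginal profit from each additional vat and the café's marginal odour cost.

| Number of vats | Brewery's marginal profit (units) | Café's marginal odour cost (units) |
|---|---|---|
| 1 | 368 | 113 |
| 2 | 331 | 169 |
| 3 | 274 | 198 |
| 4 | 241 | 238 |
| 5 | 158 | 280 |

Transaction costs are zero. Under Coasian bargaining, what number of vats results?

Bargaining reaches the level where marginal profit last exceeds marginal odour cost.
That holds through level 4 (241 ≥ 238) but not at 5 (158 < 280).

4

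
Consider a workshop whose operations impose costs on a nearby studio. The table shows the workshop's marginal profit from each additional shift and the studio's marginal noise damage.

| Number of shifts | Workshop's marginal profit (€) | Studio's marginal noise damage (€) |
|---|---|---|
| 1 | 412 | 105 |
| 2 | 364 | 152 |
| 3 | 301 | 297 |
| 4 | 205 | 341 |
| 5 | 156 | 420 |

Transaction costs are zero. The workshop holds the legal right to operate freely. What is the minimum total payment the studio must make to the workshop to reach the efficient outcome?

Left alone the workshop would choose level 5 (marginal profit stays positive).
Efficient level: k* = 3 (marginal profit ≥ marginal noise damage through 3).
The studio must at least cover the workshop's forgone profit from cutting 5→3: 205 + 156 = 361.

€361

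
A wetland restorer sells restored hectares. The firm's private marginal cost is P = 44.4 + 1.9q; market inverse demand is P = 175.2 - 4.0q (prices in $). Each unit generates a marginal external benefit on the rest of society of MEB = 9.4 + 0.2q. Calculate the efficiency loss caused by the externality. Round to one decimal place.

DWL = $16.8

Market equilibrium (private): 44.4 + 1.9q = 175.2 - 4.0q → q_m = 22.1695.
Social marginal cost = private MC − MEB = 35.0 + 1.7q.
Set SMC = demand: 35.0 + 1.7q = 175.2 - 4.0q → q* = 24.5965.
The loss is the area between SMC and demand from q* to q_m; with linear curves that's a triangle of height MEB(q_m).
DWL = ½ × 2.4270 × 13.8339 = 16.7874.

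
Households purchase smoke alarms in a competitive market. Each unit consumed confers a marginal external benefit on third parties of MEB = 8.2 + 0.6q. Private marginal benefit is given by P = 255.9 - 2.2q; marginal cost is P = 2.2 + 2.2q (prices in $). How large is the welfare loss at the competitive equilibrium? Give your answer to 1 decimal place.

Market equilibrium (private): 2.2 + 2.2q = 255.9 - 2.2q → q_m = 57.6591.
Social marginal benefit = demand + MEB = 264.1 - 1.6q.
Set SMB = MC: 264.1 - 1.6q = 2.2 + 2.2q → q* = 68.9211.
The welfare-loss triangle has base |q_m − q*| and height MEB(q_m) (the vertical gap between SMB and MC is zero at q* and MEB at q_m).
DWL = ½ × 11.2620 × 42.7955 = 240.9815.

DWL = $241.0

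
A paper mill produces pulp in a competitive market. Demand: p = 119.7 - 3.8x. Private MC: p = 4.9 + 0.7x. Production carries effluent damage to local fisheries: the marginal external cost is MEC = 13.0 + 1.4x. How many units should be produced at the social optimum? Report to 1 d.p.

Social marginal cost = private MC + MEC = 17.9 + 2.1x.
Set SMC = demand: 17.9 + 2.1x = 119.7 - 3.8x → x* = 17.2542.

x* = 17.3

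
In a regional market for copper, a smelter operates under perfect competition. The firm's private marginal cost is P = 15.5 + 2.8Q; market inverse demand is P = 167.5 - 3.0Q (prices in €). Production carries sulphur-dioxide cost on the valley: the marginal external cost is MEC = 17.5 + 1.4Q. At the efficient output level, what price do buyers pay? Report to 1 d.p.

P = €111.5

Social marginal cost = private MC + MEC = 33.0 + 4.2Q.
Set SMC = demand: 33.0 + 4.2Q = 167.5 - 3.0Q → Q* = 18.6806.
Consumer price on the demand curve at Q*: 167.5 − 3.0×18.6806 = 111.4582.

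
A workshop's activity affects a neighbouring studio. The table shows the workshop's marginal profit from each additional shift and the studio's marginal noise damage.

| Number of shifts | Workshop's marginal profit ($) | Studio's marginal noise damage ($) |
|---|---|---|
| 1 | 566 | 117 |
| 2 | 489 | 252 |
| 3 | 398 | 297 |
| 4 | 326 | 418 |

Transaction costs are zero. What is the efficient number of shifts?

3

Bargaining reaches the level where marginal profit last exceeds marginal noise damage.
That holds through level 3 (398 ≥ 297) but not at 4 (326 < 418).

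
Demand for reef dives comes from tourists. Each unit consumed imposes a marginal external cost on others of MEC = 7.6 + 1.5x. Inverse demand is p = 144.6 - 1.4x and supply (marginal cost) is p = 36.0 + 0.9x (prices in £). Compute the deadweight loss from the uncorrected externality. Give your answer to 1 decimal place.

DWL = £809.3

Market equilibrium (private): 36.0 + 0.9x = 144.6 - 1.4x → x_m = 47.2174.
Social marginal benefit = demand − MEC = 137.0 - 2.9x.
Set SMB = MC: 137.0 - 2.9x = 36.0 + 0.9x → x* = 26.5789.
Between x* and x_m the wedge MC − SMB runs linearly from 0 to MEC(x_m), so the loss is a triangle.
DWL = ½ × 20.6385 × 78.4261 = 809.2985.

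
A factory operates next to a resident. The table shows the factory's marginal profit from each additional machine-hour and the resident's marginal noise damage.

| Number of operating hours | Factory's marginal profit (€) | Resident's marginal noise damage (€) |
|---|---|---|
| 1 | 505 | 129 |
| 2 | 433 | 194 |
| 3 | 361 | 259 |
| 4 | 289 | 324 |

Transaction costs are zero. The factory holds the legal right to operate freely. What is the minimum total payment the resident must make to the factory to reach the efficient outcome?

Left alone the factory would choose level 4 (marginal profit stays positive).
Efficient level: k* = 3 (marginal profit ≥ marginal noise damage through 3).
The resident must at least cover the factory's forgone profit from cutting 4→3: 289 = 289.

€289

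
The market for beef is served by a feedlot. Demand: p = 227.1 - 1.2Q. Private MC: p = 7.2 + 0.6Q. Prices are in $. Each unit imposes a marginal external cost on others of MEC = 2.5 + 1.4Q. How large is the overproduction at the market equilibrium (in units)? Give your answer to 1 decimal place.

Market equilibrium (private): 7.2 + 0.6Q = 227.1 - 1.2Q → Q_m = 122.1667.
Social marginal cost = private MC + MEC = 9.7 + 2.0Q.
Set SMC = demand: 9.7 + 2.0Q = 227.1 - 1.2Q → Q* = 67.9375.
Gap = |122.1667 − 67.9375| = 54.2292.

54.2 units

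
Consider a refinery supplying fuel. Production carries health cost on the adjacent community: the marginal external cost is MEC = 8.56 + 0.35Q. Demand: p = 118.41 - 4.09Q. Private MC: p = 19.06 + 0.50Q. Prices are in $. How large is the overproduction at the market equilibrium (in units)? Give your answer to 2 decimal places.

3.27 units

Market equilibrium (private): 19.06 + 0.50Q = 118.41 - 4.09Q → Q_m = 21.6449.
Social marginal cost = private MC + MEC = 27.62 + 0.85Q.
Set SMC = demand: 27.62 + 0.85Q = 118.41 - 4.09Q → Q* = 18.3785.
Gap = |21.6449 − 18.3785| = 3.2664.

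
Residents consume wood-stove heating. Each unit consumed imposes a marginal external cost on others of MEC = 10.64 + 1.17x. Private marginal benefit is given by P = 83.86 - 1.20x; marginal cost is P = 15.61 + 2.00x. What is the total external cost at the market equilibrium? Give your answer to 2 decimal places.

Market equilibrium (private): 15.61 + 2.00x = 83.86 - 1.20x → x_m = 21.3281.
Total external cost = ∫₀^{x_m} (10.64 + 1.17x) dx = 10.64×21.3281 + ½×1.17×21.3281² = 493.0404.

493.04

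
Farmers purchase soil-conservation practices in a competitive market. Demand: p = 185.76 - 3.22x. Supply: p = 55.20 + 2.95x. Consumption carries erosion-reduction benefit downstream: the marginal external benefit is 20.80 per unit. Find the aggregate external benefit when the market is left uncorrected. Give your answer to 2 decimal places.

Market equilibrium (private): 55.20 + 2.95x = 185.76 - 3.22x → x_m = 21.1605.
Total external benefit = MEB × x_m = 20.80 × 21.1605 = 440.1384.

440.14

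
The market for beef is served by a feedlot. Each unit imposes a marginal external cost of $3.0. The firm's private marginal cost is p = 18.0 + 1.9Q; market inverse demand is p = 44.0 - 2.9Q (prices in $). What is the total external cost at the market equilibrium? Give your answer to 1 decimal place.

Market equilibrium (private): 18.0 + 1.9Q = 44.0 - 2.9Q → Q_m = 5.4167.
Total external cost = MEC × Q_m = 3.0 × 5.4167 = 16.2501.

$16.3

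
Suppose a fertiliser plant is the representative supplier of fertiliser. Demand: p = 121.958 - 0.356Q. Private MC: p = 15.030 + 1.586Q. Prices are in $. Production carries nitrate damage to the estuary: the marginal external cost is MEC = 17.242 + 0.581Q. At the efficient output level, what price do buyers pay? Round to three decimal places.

Social marginal cost = private MC + MEC = 32.272 + 2.167Q.
Set SMC = demand: 32.272 + 2.167Q = 121.958 - 0.356Q → Q* = 35.5474.
Consumer price on the demand curve at Q*: 121.958 − 0.356×35.5474 = 109.3031.

P = $109.303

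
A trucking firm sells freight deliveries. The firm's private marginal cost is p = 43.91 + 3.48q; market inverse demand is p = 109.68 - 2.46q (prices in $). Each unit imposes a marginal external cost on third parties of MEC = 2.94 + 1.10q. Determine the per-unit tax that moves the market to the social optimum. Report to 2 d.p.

tax = $12.76 per unit

Social marginal cost = private MC + MEC = 46.85 + 4.58q.
Set SMC = demand: 46.85 + 4.58q = 109.68 - 2.46q → q* = 8.9247.
The Pigouvian tax equals MEC at q*: 2.94 + 1.10×8.9247 = 12.7572.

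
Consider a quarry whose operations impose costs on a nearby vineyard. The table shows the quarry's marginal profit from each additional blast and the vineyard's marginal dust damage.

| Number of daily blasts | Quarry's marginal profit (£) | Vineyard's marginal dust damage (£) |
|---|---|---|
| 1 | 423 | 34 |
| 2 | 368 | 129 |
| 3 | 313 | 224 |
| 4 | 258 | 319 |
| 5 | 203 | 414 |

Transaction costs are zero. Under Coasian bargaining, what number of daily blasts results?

3

Bargaining reaches the level where marginal profit last exceeds marginal dust damage.
That holds through level 3 (313 ≥ 224) but not at 4 (258 < 319).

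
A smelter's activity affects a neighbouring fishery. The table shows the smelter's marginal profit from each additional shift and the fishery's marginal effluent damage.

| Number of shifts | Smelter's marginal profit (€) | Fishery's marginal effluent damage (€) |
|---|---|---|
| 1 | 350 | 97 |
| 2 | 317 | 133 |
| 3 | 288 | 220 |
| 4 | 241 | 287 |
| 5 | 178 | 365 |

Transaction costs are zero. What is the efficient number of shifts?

Bargaining reaches the level where marginal profit last exceeds marginal effluent damage.
That holds through level 3 (288 ≥ 220) but not at 4 (241 < 287).

3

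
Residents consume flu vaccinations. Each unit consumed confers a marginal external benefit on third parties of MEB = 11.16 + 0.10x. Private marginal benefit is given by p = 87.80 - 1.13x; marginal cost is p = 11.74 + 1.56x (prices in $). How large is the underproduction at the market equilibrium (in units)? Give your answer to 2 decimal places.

5.40 units

Market equilibrium (private): 11.74 + 1.56x = 87.80 - 1.13x → x_m = 28.2751.
Social marginal benefit = demand + MEB = 98.96 - 1.03x.
Set SMB = MC: 98.96 - 1.03x = 11.74 + 1.56x → x* = 33.6757.
Gap = |28.2751 − 33.6757| = 5.4006.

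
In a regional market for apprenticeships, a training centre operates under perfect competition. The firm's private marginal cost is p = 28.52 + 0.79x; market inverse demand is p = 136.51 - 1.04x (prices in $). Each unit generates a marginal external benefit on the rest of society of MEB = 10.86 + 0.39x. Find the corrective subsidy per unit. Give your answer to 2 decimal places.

subsidy = $43.05 per unit

Social marginal cost = private MC − MEB = 17.66 + 0.40x.
Set SMC = demand: 17.66 + 0.40x = 136.51 - 1.04x → x* = 82.5347.
The Pigouvian subsidy equals MEB at x*: 10.86 + 0.39×82.5347 = 43.0485.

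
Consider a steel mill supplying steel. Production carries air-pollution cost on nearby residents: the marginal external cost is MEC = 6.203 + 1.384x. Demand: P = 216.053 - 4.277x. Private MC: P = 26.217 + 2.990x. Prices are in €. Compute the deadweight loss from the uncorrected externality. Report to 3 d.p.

Market equilibrium (private): 26.217 + 2.990x = 216.053 - 4.277x → x_m = 26.1230.
Social marginal cost = private MC + MEC = 32.420 + 4.374x.
Set SMC = demand: 32.420 + 4.374x = 216.053 - 4.277x → x* = 21.2268.
Height of the DWL triangle at x_m is SMC(x_m) − demand(x_m) = MEC(x_m) = 42.3573.
DWL = ½ × 4.8962 × 42.3573 = 103.6949.

DWL = €103.695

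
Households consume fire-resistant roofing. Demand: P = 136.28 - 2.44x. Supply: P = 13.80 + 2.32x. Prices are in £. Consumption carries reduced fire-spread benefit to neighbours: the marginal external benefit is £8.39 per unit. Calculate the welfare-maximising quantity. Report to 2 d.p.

Social marginal benefit = demand + MEB = 144.67 - 2.44x.
Set SMB = MC: 144.67 - 2.44x = 13.80 + 2.32x → x* = 27.4937.

x* = 27.49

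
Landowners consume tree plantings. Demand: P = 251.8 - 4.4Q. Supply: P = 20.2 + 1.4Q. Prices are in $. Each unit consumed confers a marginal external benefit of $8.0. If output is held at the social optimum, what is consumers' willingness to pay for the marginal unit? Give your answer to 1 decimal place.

P = $70.0

Social marginal benefit = demand + MEB = 259.8 - 4.4Q.
Set SMB = MC: 259.8 - 4.4Q = 20.2 + 1.4Q → Q* = 41.3103.
Consumer price on the demand curve at Q*: 251.8 − 4.4×41.3103 = 70.0347.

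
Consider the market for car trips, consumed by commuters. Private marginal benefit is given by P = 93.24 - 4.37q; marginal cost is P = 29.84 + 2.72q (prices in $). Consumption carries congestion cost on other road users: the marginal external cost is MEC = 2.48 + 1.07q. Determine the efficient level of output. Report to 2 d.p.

q* = 7.47

Social marginal benefit = demand − MEC = 90.76 - 5.44q.
Set SMB = MC: 90.76 - 5.44q = 29.84 + 2.72q → q* = 7.4657.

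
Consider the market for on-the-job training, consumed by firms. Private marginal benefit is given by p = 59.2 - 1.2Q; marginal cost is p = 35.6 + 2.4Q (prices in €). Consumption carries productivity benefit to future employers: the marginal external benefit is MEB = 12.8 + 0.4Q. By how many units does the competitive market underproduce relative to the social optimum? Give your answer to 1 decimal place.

Market equilibrium (private): 35.6 + 2.4Q = 59.2 - 1.2Q → Q_m = 6.5556.
Social marginal benefit = demand + MEB = 72.0 - 0.8Q.
Set SMB = MC: 72.0 - 0.8Q = 35.6 + 2.4Q → Q* = 11.3750.
Gap = |6.5556 − 11.3750| = 4.8194.

4.8 units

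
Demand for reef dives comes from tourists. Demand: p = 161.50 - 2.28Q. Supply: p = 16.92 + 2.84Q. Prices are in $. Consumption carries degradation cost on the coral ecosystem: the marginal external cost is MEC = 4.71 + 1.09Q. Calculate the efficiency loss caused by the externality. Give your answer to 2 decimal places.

DWL = $101.41

Market equilibrium (private): 16.92 + 2.84Q = 161.50 - 2.28Q → Q_m = 28.2383.
Social marginal benefit = demand − MEC = 156.79 - 3.37Q.
Set SMB = MC: 156.79 - 3.37Q = 16.92 + 2.84Q → Q* = 22.5233.
The loss is the area between SMB and MC from Q* to Q_m; with linear curves that's a triangle of height MEC(Q_m).
DWL = ½ × 5.7150 × 35.4897 = 101.4118.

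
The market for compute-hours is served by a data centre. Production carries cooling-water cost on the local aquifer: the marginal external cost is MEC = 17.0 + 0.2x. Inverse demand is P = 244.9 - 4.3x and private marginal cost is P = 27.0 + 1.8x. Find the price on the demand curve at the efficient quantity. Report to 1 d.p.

P = 107.8

Social marginal cost = private MC + MEC = 44.0 + 2.0x.
Set SMC = demand: 44.0 + 2.0x = 244.9 - 4.3x → x* = 31.8889.
Consumer price on the demand curve at x*: 244.9 − 4.3×31.8889 = 107.7777.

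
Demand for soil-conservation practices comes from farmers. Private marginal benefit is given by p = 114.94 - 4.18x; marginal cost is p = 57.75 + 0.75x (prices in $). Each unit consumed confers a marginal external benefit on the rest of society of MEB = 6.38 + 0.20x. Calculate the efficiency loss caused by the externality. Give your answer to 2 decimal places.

DWL = $8.00

Market equilibrium (private): 57.75 + 0.75x = 114.94 - 4.18x → x_m = 11.6004.
Social marginal benefit = demand + MEB = 121.32 - 3.98x.
Set SMB = MC: 121.32 - 3.98x = 57.75 + 0.75x → x* = 13.4397.
Height of the DWL triangle at x_m is SMB(x_m) − MC(x_m) = MEB(x_m) = 8.7001.
DWL = ½ × 1.8393 × 8.7001 = 8.0010.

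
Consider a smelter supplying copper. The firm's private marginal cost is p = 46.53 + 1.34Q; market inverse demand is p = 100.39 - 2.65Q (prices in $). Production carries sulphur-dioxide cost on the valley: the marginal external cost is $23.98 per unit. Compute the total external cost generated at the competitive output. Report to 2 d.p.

Market equilibrium (private): 46.53 + 1.34Q = 100.39 - 2.65Q → Q_m = 13.4987.
Total external cost = MEC × Q_m = 23.98 × 13.4987 = 323.6988.

$323.70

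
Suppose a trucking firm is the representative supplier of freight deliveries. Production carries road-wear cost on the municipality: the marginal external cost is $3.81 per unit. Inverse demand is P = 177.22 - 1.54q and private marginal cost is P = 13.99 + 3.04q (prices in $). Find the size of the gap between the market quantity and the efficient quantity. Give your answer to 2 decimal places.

Market equilibrium (private): 13.99 + 3.04q = 177.22 - 1.54q → q_m = 35.6397.
Social marginal cost = private MC + MEC = 17.80 + 3.04q.
Set SMC = demand: 17.80 + 3.04q = 177.22 - 1.54q → q* = 34.8079.
Gap = |35.6397 − 34.8079| = 0.8318.

0.83 units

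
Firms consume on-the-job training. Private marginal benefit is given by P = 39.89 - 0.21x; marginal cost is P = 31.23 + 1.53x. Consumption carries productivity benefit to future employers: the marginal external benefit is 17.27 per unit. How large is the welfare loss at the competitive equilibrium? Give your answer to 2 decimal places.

DWL = 85.70

Market equilibrium (private): 31.23 + 1.53x = 39.89 - 0.21x → x_m = 4.9770.
Social marginal benefit = demand + MEB = 57.16 - 0.21x.
Set SMB = MC: 57.16 - 0.21x = 31.23 + 1.53x → x* = 14.9023.
Between x* and x_m the wedge SMB − MC runs linearly from 0 to MEB(x_m), so the loss is a triangle.
DWL = ½ × 9.9253 × 17.2700 = 85.7050.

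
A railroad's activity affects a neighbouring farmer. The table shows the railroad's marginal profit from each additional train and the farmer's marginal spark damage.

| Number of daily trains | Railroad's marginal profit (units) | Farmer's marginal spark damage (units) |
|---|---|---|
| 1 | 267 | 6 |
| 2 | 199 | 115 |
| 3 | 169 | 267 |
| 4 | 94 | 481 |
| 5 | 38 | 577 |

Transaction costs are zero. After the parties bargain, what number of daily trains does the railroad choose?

2

Bargaining reaches the level where marginal profit last exceeds marginal spark damage.
That holds through level 2 (199 ≥ 115) but not at 3 (169 < 267).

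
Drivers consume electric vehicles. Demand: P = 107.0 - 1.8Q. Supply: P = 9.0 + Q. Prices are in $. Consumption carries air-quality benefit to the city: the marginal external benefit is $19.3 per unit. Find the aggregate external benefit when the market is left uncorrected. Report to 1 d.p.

$675.5

Market equilibrium (private): 9.0 + Q = 107.0 - 1.8Q → Q_m = 35.0000.
Total external benefit = MEB × Q_m = 19.3 × 35.0000 = 675.5000.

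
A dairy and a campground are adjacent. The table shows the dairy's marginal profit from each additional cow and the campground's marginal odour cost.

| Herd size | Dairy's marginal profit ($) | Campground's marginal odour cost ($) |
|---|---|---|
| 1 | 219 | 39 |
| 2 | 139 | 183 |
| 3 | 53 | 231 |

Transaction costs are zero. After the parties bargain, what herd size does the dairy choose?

1

Bargaining reaches the level where marginal profit last exceeds marginal odour cost.
That holds through level 1 (219 ≥ 39) but not at 2 (139 < 183).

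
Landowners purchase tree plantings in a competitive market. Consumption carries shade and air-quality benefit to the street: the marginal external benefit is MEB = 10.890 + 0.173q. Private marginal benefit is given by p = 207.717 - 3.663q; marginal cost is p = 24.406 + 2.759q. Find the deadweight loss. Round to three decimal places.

Market equilibrium (private): 24.406 + 2.759q = 207.717 - 3.663q → q_m = 28.5442.
Social marginal benefit = demand + MEB = 218.607 - 3.490q.
Set SMB = MC: 218.607 - 3.490q = 24.406 + 2.759q → q* = 31.0771.
The loss is the area between SMB and MC from q* to q_m; with linear curves that's a triangle of height MEB(q_m).
DWL = ½ × 2.5329 × 15.8282 = 20.0456.

DWL = 20.046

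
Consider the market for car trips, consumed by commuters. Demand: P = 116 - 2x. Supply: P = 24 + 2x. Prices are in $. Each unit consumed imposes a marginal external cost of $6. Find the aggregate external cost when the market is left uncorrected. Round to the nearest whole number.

Market equilibrium (private): 24 + 2x = 116 - 2x → x_m = 23.0000.
Total external cost = MEC × x_m = 6 × 23.0000 = 138.0000.

$138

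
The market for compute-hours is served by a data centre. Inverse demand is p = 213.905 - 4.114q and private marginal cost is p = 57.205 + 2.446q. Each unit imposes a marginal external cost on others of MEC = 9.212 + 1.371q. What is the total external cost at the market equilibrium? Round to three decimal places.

Market equilibrium (private): 57.205 + 2.446q = 213.905 - 4.114q → q_m = 23.8872.
Total external cost = ∫₀^{q_m} (9.212 + 1.371q) dq = 9.212×23.8872 + ½×1.371×23.8872² = 611.1940.

611.194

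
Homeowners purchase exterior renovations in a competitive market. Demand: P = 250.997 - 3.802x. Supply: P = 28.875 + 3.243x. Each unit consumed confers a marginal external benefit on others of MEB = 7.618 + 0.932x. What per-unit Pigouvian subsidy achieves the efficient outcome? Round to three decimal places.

subsidy = 42.645 per unit

Social marginal benefit = demand + MEB = 258.615 - 2.870x.
Set SMB = MC: 258.615 - 2.870x = 28.875 + 3.243x → x* = 37.5822.
The Pigouvian subsidy equals MEB at x*: 7.618 + 0.932×37.5822 = 42.6446.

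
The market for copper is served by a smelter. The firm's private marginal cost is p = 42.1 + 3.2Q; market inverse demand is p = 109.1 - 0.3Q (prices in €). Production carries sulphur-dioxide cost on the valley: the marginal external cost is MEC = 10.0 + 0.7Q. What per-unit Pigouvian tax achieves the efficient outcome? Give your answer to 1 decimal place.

Social marginal cost = private MC + MEC = 52.1 + 3.9Q.
Set SMC = demand: 52.1 + 3.9Q = 109.1 - 0.3Q → Q* = 13.5714.
The Pigouvian tax equals MEC at Q*: 10.0 + 0.7×13.5714 = 19.5000.

tax = €19.5 per unit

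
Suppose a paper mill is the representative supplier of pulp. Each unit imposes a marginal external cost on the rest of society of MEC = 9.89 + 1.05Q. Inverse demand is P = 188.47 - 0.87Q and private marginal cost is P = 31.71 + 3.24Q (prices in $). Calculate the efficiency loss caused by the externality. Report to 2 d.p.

DWL = $241.65

Market equilibrium (private): 31.71 + 3.24Q = 188.47 - 0.87Q → Q_m = 38.1411.
Social marginal cost = private MC + MEC = 41.60 + 4.29Q.
Set SMC = demand: 41.60 + 4.29Q = 188.47 - 0.87Q → Q* = 28.4632.
Between Q* and Q_m the wedge SMC − demand runs linearly from 0 to MEC(Q_m), so the loss is a triangle.
DWL = ½ × 9.6779 × 49.9382 = 241.6485.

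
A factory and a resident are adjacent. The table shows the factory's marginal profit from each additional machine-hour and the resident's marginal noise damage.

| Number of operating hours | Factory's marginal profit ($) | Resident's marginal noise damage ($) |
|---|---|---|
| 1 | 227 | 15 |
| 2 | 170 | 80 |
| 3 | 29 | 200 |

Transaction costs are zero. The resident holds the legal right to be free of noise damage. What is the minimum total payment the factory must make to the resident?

$95

Efficient level: marginal profit ≥ marginal noise damage through level 2, so k* = 2.
With the resident holding the right, the factory must at least compensate total damage at k*: 15 + 80 = 95.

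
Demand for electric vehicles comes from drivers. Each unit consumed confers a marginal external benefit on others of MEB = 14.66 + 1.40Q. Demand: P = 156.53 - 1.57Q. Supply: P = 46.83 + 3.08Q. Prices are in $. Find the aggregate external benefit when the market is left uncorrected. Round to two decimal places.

Market equilibrium (private): 46.83 + 3.08Q = 156.53 - 1.57Q → Q_m = 23.5914.
Total external benefit = ∫₀^{Q_m} (14.66 + 1.40Q) dQ = 14.66×23.5914 + ½×1.40×23.5914² = 735.4378.

$735.44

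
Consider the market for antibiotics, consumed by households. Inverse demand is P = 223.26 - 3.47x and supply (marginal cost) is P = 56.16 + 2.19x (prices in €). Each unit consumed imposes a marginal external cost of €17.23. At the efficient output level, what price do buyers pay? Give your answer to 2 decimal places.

Social marginal benefit = demand − MEC = 206.03 - 3.47x.
Set SMB = MC: 206.03 - 3.47x = 56.16 + 2.19x → x* = 26.4788.
Consumer price on the demand curve at x*: 223.26 − 3.47×26.4788 = 131.3786.

P = €131.38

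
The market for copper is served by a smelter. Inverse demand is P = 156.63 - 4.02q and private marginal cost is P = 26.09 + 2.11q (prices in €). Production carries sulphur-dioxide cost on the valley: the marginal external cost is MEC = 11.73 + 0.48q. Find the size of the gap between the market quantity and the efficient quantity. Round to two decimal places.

3.32 units

Market equilibrium (private): 26.09 + 2.11q = 156.63 - 4.02q → q_m = 21.2953.
Social marginal cost = private MC + MEC = 37.82 + 2.59q.
Set SMC = demand: 37.82 + 2.59q = 156.63 - 4.02q → q* = 17.9743.
Gap = |21.2953 − 17.9743| = 3.3210.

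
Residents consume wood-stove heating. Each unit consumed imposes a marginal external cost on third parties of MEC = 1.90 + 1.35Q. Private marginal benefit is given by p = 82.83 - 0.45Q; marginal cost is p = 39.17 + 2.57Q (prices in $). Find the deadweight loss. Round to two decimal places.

Market equilibrium (private): 39.17 + 2.57Q = 82.83 - 0.45Q → Q_m = 14.4570.
Social marginal benefit = demand − MEC = 80.93 - 1.80Q.
Set SMB = MC: 80.93 - 1.80Q = 39.17 + 2.57Q → Q* = 9.5561.
Between Q* and Q_m the wedge MC − SMB runs linearly from 0 to MEC(Q_m), so the loss is a triangle.
DWL = ½ × 4.9009 × 21.4169 = 52.4810.

DWL = $52.48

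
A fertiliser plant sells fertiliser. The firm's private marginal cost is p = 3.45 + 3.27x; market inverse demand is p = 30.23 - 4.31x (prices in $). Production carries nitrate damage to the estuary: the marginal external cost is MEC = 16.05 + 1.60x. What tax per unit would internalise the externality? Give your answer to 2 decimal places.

tax = $17.92 per unit

Social marginal cost = private MC + MEC = 19.50 + 4.87x.
Set SMC = demand: 19.50 + 4.87x = 30.23 - 4.31x → x* = 1.1688.
The Pigouvian tax equals MEC at x*: 16.05 + 1.60×1.1688 = 17.9201.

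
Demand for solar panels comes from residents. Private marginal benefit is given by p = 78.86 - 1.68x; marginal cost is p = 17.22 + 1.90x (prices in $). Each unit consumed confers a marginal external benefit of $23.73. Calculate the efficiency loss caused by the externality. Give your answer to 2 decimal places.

Market equilibrium (private): 17.22 + 1.90x = 78.86 - 1.68x → x_m = 17.2179.
Social marginal benefit = demand + MEB = 102.59 - 1.68x.
Set SMB = MC: 102.59 - 1.68x = 17.22 + 1.90x → x* = 23.8464.
The welfare-loss triangle has base |x_m − x*| and height MEB(x_m) (the vertical gap between SMB and MC is zero at x* and MEB at x_m).
DWL = ½ × 6.6285 × 23.7300 = 78.6472.

DWL = $78.65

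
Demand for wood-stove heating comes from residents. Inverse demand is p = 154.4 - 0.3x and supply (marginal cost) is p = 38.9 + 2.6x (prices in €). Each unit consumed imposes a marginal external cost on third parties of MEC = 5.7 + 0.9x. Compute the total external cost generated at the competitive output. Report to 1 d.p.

Market equilibrium (private): 38.9 + 2.6x = 154.4 - 0.3x → x_m = 39.8276.
Total external cost = ∫₀^{x_m} (5.7 + 0.9x) dx = 5.7×39.8276 + ½×0.9×39.8276² = 940.8243.

€940.8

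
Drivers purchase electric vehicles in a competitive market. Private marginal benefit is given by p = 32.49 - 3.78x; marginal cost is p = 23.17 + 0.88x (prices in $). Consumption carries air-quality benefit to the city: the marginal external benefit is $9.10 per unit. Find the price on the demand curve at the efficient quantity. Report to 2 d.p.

Social marginal benefit = demand + MEB = 41.59 - 3.78x.
Set SMB = MC: 41.59 - 3.78x = 23.17 + 0.88x → x* = 3.9528.
Consumer price on the demand curve at x*: 32.49 − 3.78×3.9528 = 17.5484.

P = $17.55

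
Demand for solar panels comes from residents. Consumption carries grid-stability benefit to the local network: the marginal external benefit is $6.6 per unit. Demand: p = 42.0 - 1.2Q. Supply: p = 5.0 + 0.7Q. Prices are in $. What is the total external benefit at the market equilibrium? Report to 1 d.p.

$128.5

Market equilibrium (private): 5.0 + 0.7Q = 42.0 - 1.2Q → Q_m = 19.4737.
Total external benefit = MEB × Q_m = 6.6 × 19.4737 = 128.5264.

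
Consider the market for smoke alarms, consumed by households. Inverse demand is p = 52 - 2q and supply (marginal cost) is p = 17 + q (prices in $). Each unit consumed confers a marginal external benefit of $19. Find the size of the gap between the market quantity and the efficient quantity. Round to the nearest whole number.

6 units

Market equilibrium (private): 17 + q = 52 - 2q → q_m = 11.6667.
Social marginal benefit = demand + MEB = 71 - 2q.
Set SMB = MC: 71 - 2q = 17 + q → q* = 18.0000.
Gap = |11.6667 − 18.0000| = 6.3333.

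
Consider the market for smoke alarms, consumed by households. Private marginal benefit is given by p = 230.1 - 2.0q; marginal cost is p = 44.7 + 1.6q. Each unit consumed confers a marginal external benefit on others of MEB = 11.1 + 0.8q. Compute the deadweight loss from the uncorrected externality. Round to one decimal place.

Market equilibrium (private): 44.7 + 1.6q = 230.1 - 2.0q → q_m = 51.5000.
Social marginal benefit = demand + MEB = 241.2 - 1.2q.
Set SMB = MC: 241.2 - 1.2q = 44.7 + 1.6q → q* = 70.1786.
Between q* and q_m the wedge SMB − MC runs linearly from 0 to MEB(q_m), so the loss is a triangle.
DWL = ½ × 18.6786 × 52.3000 = 488.4454.

DWL = 488.4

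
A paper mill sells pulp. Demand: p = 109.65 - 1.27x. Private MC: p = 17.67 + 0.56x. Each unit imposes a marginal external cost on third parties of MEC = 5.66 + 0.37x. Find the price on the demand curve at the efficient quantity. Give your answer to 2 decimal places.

Social marginal cost = private MC + MEC = 23.33 + 0.93x.
Set SMC = demand: 23.33 + 0.93x = 109.65 - 1.27x → x* = 39.2364.
Consumer price on the demand curve at x*: 109.65 − 1.27×39.2364 = 59.8198.

P = 59.82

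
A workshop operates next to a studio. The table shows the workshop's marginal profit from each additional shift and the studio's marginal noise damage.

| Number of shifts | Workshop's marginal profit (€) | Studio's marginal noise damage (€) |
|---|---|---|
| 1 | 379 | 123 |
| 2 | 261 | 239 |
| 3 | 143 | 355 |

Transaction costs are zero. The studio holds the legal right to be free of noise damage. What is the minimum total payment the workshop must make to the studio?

Efficient level: marginal profit ≥ marginal noise damage through level 2, so k* = 2.
With the studio holding the right, the workshop must at least compensate total damage at k*: 123 + 239 = 362.

€362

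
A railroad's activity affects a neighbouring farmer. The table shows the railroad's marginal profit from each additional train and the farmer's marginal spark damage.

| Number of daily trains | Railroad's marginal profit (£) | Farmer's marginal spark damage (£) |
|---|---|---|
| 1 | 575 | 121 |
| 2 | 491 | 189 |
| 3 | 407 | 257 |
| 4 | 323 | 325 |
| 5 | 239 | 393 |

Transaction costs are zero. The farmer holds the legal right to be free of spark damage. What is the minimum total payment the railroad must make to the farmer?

Efficient level: marginal profit ≥ marginal spark damage through level 3, so k* = 3.
With the farmer holding the right, the railroad must at least compensate total damage at k*: 121 + 189 + 257 = 567.

£567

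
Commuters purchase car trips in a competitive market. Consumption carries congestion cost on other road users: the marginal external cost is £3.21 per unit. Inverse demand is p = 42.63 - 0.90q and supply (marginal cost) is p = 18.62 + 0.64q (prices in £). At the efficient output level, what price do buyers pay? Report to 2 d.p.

P = £30.47

Social marginal benefit = demand − MEC = 39.42 - 0.90q.
Set SMB = MC: 39.42 - 0.90q = 18.62 + 0.64q → q* = 13.5065.
Consumer price on the demand curve at q*: 42.63 − 0.90×13.5065 = 30.4742.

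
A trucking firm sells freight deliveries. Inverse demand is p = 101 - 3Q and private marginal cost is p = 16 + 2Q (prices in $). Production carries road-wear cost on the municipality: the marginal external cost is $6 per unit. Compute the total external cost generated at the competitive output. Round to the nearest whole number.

Market equilibrium (private): 16 + 2Q = 101 - 3Q → Q_m = 17.0000.
Total external cost = MEC × Q_m = 6 × 17.0000 = 102.0000.

$102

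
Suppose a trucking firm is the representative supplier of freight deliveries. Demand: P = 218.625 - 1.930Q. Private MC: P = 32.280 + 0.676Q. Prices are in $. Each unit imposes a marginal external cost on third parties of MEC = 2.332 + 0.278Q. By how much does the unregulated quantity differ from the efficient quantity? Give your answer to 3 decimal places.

7.701 units

Market equilibrium (private): 32.280 + 0.676Q = 218.625 - 1.930Q → Q_m = 71.5061.
Social marginal cost = private MC + MEC = 34.612 + 0.954Q.
Set SMC = demand: 34.612 + 0.954Q = 218.625 - 1.930Q → Q* = 63.8048.
Gap = |71.5061 − 63.8048| = 7.7013.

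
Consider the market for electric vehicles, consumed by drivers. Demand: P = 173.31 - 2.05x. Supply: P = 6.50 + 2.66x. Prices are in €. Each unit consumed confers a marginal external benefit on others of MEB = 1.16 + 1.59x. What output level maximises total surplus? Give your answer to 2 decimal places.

Social marginal benefit = demand + MEB = 174.47 - 0.46x.
Set SMB = MC: 174.47 - 0.46x = 6.50 + 2.66x → x* = 53.8365.

x* = 53.84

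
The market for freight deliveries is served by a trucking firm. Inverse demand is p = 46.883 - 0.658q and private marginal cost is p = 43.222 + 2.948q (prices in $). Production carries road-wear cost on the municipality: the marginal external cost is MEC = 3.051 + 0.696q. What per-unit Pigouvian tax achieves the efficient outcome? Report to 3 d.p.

tax = $3.150 per unit

Social marginal cost = private MC + MEC = 46.273 + 3.644q.
Set SMC = demand: 46.273 + 3.644q = 46.883 - 0.658q → q* = 0.1418.
The Pigouvian tax equals MEC at q*: 3.051 + 0.696×0.1418 = 3.1497.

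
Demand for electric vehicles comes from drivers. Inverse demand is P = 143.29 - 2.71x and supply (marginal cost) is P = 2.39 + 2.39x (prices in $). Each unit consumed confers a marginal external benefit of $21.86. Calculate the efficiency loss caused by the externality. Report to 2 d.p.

Market equilibrium (private): 2.39 + 2.39x = 143.29 - 2.71x → x_m = 27.6275.
Social marginal benefit = demand + MEB = 165.15 - 2.71x.
Set SMB = MC: 165.15 - 2.71x = 2.39 + 2.39x → x* = 31.9137.
Height of the DWL triangle at x_m is SMB(x_m) − MC(x_m) = MEB(x_m) = 21.8600.
DWL = ½ × 4.2862 × 21.8600 = 46.8482.

DWL = $46.85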